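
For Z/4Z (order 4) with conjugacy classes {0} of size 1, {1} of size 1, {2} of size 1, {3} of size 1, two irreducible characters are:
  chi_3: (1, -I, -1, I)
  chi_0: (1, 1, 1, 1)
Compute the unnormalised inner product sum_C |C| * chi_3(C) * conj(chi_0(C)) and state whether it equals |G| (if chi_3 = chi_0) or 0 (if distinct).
Sum = 0; so <chi_3, chi_0> = 0 (distinct irreducibles are orthogonal).

Compute term by term over conjugacy classes (|C| * chi_3(C) * conj(chi_0(C))):
  1*(1)*conj(1) + 1*(-I)*conj(1) + 1*(-1)*conj(1) + 1*(I)*conj(1)
  = (1) + (-I) + (-1) + (I)
  = 0.
(Exp terms are combined using exp(i*s)*conj(exp(i*t)) = exp(i*(s-t)), and sums of them are collapsed using the identity that for every m > 1 the m distinct m-th roots of unity sum to 0, e.g. 1 + exp(2*I*pi/3) + exp(-2*I*pi/3) = 0.)
Dividing by |G| = 4 gives 0/4 = 0, matching the row-orthogonality relation <chi_3, chi_0> = [chi_3 = chi_0].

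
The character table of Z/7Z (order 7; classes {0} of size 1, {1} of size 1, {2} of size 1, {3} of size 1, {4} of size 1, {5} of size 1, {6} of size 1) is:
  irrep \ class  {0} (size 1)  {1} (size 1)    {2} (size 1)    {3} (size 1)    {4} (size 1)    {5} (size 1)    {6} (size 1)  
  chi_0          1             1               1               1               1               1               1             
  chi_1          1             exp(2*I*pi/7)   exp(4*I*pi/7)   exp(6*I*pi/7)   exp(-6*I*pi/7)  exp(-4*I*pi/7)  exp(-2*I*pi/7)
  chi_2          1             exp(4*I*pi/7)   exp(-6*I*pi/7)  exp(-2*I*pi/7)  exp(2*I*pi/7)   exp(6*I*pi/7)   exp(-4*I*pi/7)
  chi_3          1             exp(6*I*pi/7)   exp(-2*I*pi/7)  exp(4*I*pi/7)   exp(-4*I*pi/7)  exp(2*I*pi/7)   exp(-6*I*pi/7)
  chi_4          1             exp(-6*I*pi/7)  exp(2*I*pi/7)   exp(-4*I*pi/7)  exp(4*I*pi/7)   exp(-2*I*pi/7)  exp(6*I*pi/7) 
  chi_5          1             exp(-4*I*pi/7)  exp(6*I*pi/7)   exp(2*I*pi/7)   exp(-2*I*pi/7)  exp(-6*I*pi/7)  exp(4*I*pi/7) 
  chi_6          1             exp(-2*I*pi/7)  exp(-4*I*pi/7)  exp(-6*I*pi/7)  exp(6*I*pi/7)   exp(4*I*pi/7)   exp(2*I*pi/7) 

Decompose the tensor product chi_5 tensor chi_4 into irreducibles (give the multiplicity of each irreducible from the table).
chi_5 tensor chi_4 = chi_2 (all other irreducibles have multiplicity 0).

The character of a tensor product is the pointwise product (chi_5 * chi_4)(C) = chi_5(C) * chi_4(C):
  {0}: (1)*(1), {1}: (exp(-4*I*pi/7))*(exp(-6*I*pi/7)), {2}: (exp(6*I*pi/7))*(exp(2*I*pi/7)), {3}: (exp(2*I*pi/7))*(exp(-4*I*pi/7)), {4}: (exp(-2*I*pi/7))*(exp(4*I*pi/7)), {5}: (exp(-6*I*pi/7))*(exp(-2*I*pi/7)), {6}: (exp(4*I*pi/7))*(exp(6*I*pi/7))
so (chi_5 * chi_4) takes values
  {0} -> 1, {1} -> exp(4*I*pi/7), {2} -> exp(-6*I*pi/7), {3} -> exp(-2*I*pi/7), {4} -> exp(2*I*pi/7), {5} -> exp(6*I*pi/7), {6} -> exp(-4*I*pi/7).
Now take the inner product of this character with each irreducible chi from the table, <chi_5*chi_4, chi> = (1/7) sum_C |C| (chi_5*chi_4)(C) conj(chi(C)):
  <chi_5*chi_4, chi_0> = (1/7)[1*(1)*conj(1) + 1*(exp(4*I*pi/7))*conj(1) + 1*(exp(-6*I*pi/7))*conj(1) + 1*(exp(-2*I*pi/7))*conj(1) + 1*(exp(2*I*pi/7))*conj(1) + 1*(exp(6*I*pi/7))*conj(1) + 1*(exp(-4*I*pi/7))*conj(1)]
      = (1/7)[(1) + (exp(4*I*pi/7)) + (exp(-6*I*pi/7)) + (exp(-2*I*pi/7)) + (exp(2*I*pi/7)) + (exp(6*I*pi/7)) + (exp(-4*I*pi/7))] = 0/7 = 0
  <chi_5*chi_4, chi_1> = (1/7)[1*(1)*conj(1) + 1*(exp(4*I*pi/7))*conj(exp(2*I*pi/7)) + 1*(exp(-6*I*pi/7))*conj(exp(4*I*pi/7)) + 1*(exp(-2*I*pi/7))*conj(exp(6*I*pi/7)) + 1*(exp(2*I*pi/7))*conj(exp(-6*I*pi/7)) + 1*(exp(6*I*pi/7))*conj(exp(-4*I*pi/7)) + 1*(exp(-4*I*pi/7))*conj(exp(-2*I*pi/7))]
      = (1/7)[(1) + (exp(2*I*pi/7)) + (exp(4*I*pi/7)) + (exp(6*I*pi/7)) + (exp(-6*I*pi/7)) + (exp(-4*I*pi/7)) + (exp(-2*I*pi/7))] = 0/7 = 0
  <chi_5*chi_4, chi_2> = (1/7)[1*(1)*conj(1) + 1*(exp(4*I*pi/7))*conj(exp(4*I*pi/7)) + 1*(exp(-6*I*pi/7))*conj(exp(-6*I*pi/7)) + 1*(exp(-2*I*pi/7))*conj(exp(-2*I*pi/7)) + 1*(exp(2*I*pi/7))*conj(exp(2*I*pi/7)) + 1*(exp(6*I*pi/7))*conj(exp(6*I*pi/7)) + 1*(exp(-4*I*pi/7))*conj(exp(-4*I*pi/7))]
      = (1/7)[(1) + (1) + (1) + (1) + (1) + (1) + (1)] = 7/7 = 1
  <chi_5*chi_4, chi_3> = (1/7)[1*(1)*conj(1) + 1*(exp(4*I*pi/7))*conj(exp(6*I*pi/7)) + 1*(exp(-6*I*pi/7))*conj(exp(-2*I*pi/7)) + 1*(exp(-2*I*pi/7))*conj(exp(4*I*pi/7)) + 1*(exp(2*I*pi/7))*conj(exp(-4*I*pi/7)) + 1*(exp(6*I*pi/7))*conj(exp(2*I*pi/7)) + 1*(exp(-4*I*pi/7))*conj(exp(-6*I*pi/7))]
      = (1/7)[(1) + (exp(-2*I*pi/7)) + (exp(-4*I*pi/7)) + (exp(-6*I*pi/7)) + (exp(6*I*pi/7)) + (exp(4*I*pi/7)) + (exp(2*I*pi/7))] = 0/7 = 0
  <chi_5*chi_4, chi_4> = (1/7)[1*(1)*conj(1) + 1*(exp(4*I*pi/7))*conj(exp(-6*I*pi/7)) + 1*(exp(-6*I*pi/7))*conj(exp(2*I*pi/7)) + 1*(exp(-2*I*pi/7))*conj(exp(-4*I*pi/7)) + 1*(exp(2*I*pi/7))*conj(exp(4*I*pi/7)) + 1*(exp(6*I*pi/7))*conj(exp(-2*I*pi/7)) + 1*(exp(-4*I*pi/7))*conj(exp(6*I*pi/7))]
      = (1/7)[(1) + (exp(-4*I*pi/7)) + (exp(6*I*pi/7)) + (exp(2*I*pi/7)) + (exp(-2*I*pi/7)) + (exp(-6*I*pi/7)) + (exp(4*I*pi/7))] = 0/7 = 0
  <chi_5*chi_4, chi_5> = (1/7)[1*(1)*conj(1) + 1*(exp(4*I*pi/7))*conj(exp(-4*I*pi/7)) + 1*(exp(-6*I*pi/7))*conj(exp(6*I*pi/7)) + 1*(exp(-2*I*pi/7))*conj(exp(2*I*pi/7)) + 1*(exp(2*I*pi/7))*conj(exp(-2*I*pi/7)) + 1*(exp(6*I*pi/7))*conj(exp(-6*I*pi/7)) + 1*(exp(-4*I*pi/7))*conj(exp(4*I*pi/7))]
      = (1/7)[(1) + (exp(-6*I*pi/7)) + (exp(2*I*pi/7)) + (exp(-4*I*pi/7)) + (exp(4*I*pi/7)) + (exp(-2*I*pi/7)) + (exp(6*I*pi/7))] = 0/7 = 0
  <chi_5*chi_4, chi_6> = (1/7)[1*(1)*conj(1) + 1*(exp(4*I*pi/7))*conj(exp(-2*I*pi/7)) + 1*(exp(-6*I*pi/7))*conj(exp(-4*I*pi/7)) + 1*(exp(-2*I*pi/7))*conj(exp(-6*I*pi/7)) + 1*(exp(2*I*pi/7))*conj(exp(6*I*pi/7)) + 1*(exp(6*I*pi/7))*conj(exp(4*I*pi/7)) + 1*(exp(-4*I*pi/7))*conj(exp(2*I*pi/7))]
      = (1/7)[(1) + (exp(6*I*pi/7)) + (exp(-2*I*pi/7)) + (exp(4*I*pi/7)) + (exp(-4*I*pi/7)) + (exp(2*I*pi/7)) + (exp(-6*I*pi/7))] = 0/7 = 0
(Exp terms are combined using exp(i*s)*conj(exp(i*t)) = exp(i*(s-t)), and sums of them are collapsed using the identity that for every m > 1 the m distinct m-th roots of unity sum to 0, e.g. 1 + exp(2*I*pi/3) + exp(-2*I*pi/3) = 0.)
Hence the multiplicities are chi_2: 1. Dimension check: dim(chi_5)*dim(chi_4) = 1*1 = 1 and sum (mult * dim) = 1*1 = 1.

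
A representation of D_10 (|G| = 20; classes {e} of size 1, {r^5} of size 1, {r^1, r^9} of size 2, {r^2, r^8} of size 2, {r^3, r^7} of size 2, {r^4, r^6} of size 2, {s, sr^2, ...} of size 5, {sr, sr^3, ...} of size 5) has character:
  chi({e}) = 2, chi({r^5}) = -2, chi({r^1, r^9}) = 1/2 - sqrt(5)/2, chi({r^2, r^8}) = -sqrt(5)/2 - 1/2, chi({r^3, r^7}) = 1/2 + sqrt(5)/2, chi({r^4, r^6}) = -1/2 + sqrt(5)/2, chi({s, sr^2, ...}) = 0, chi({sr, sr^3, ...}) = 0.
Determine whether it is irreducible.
Irreducible: <chi, chi> = 1.

Argument: <chi, chi> = (1/|G|) sum_C |C| * |chi(C)|^2 = (1/20)[1*|2|^2 + 1*|-2|^2 + 2*|1/2 - sqrt(5)/2|^2 + 2*|-sqrt(5)/2 - 1/2|^2 + 2*|1/2 + sqrt(5)/2|^2 + 2*|-1/2 + sqrt(5)/2|^2 + 5*|0|^2 + 5*|0|^2]
  = (1/20)[(4) + (4) + (3 - sqrt(5)) + (sqrt(5) + 3) + (sqrt(5) + 3) + (3 - sqrt(5)) + (0) + (0)] = 20/20 = 1.
A character is irreducible iff <chi, chi> = 1, so this representation is irreducible.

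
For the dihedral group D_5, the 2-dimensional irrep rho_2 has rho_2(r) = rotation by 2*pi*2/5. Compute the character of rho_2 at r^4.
chi_{rho_2}(r^4) = 2*cos(2*pi*2*4/5) = -sqrt(5)/2 - 1/2

Solution. rho_2(r^4) is rotation by angle 2*pi*2*4/5, whose trace is 2*cos(2*pi*2*4/5) = -sqrt(5)/2 - 1/2.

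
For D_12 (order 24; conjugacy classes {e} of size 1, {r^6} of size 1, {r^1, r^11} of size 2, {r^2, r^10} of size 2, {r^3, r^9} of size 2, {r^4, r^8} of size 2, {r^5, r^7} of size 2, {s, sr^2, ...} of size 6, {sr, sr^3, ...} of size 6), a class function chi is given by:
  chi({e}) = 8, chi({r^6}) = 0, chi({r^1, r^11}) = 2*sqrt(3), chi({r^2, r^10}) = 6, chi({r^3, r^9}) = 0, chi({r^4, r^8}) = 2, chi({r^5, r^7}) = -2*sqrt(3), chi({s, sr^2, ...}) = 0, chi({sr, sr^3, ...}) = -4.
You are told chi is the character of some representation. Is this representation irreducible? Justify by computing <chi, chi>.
Not irreducible (reducible): <chi, chi> = 12 > 1.

Details: <chi, chi> = (1/|G|) sum_C |C| * |chi(C)|^2 = (1/24)[1*|8|^2 + 1*|0|^2 + 2*|2*sqrt(3)|^2 + 2*|6|^2 + 2*|0|^2 + 2*|2|^2 + 2*|-2*sqrt(3)|^2 + 6*|0|^2 + 6*|-4|^2]
  = (1/24)[(64) + (0) + (24) + (72) + (0) + (8) + (24) + (0) + (96)] = 288/24 = 12.
A character is irreducible iff <chi, chi> = 1, so this representation is reducible.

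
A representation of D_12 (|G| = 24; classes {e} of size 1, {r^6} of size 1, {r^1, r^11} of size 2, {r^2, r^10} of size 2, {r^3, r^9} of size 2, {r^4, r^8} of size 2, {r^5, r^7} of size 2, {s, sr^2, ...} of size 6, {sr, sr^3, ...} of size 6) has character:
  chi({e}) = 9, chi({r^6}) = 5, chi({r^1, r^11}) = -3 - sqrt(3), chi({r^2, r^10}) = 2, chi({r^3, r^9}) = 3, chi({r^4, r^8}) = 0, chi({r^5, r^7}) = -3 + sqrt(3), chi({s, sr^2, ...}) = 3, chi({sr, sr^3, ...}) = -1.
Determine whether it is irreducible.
Not irreducible (reducible): <chi, chi> = 10 > 1.

Derivation: <chi, chi> = (1/|G|) sum_C |C| * |chi(C)|^2 = (1/24)[1*|9|^2 + 1*|5|^2 + 2*|-3 - sqrt(3)|^2 + 2*|2|^2 + 2*|3|^2 + 2*|0|^2 + 2*|-3 + sqrt(3)|^2 + 6*|3|^2 + 6*|-1|^2]
  = (1/24)[(81) + (25) + (12*sqrt(3) + 24) + (8) + (18) + (0) + (24 - 12*sqrt(3)) + (54) + (6)] = 240/24 = 10.
A character is irreducible iff <chi, chi> = 1, so this representation is reducible.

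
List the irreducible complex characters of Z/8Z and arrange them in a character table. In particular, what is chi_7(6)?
Character table of Z/8Z (irreps indexed chi_0,...,chi_7 with chi_k(m) = zeta_8^(k*m), zeta_8 = exp(2*pi*i/8)):
  irrep \ class  {0} (size 1)  {1} (size 1)    {2} (size 1)  {3} (size 1)    {4} (size 1)  {5} (size 1)    {6} (size 1)  {7} (size 1)  
  chi_0          1             1               1             1               1             1               1             1             
  chi_1          1             exp(I*pi/4)     I             exp(3*I*pi/4)   -1            exp(-3*I*pi/4)  -I            exp(-I*pi/4)  
  chi_2          1             I               -1            -I              1             I               -1            -I            
  chi_3          1             exp(3*I*pi/4)   -I            exp(I*pi/4)     -1            exp(-I*pi/4)    I             exp(-3*I*pi/4)
  chi_4          1             -1              1             -1              1             -1              1             -1            
  chi_5          1             exp(-3*I*pi/4)  I             exp(-I*pi/4)    -1            exp(I*pi/4)     -I            exp(3*I*pi/4) 
  chi_6          1             -I              -1            I               1             -I              -1            I             
  chi_7          1             exp(-I*pi/4)    -I            exp(-3*I*pi/4)  -1            exp(3*I*pi/4)   I             exp(I*pi/4)   

Spot check: chi_7(6) = zeta_8^(7*6) = zeta_8^42 = I.

Derivation: Z/8Z is abelian, so all 8 irreducible complex representations are 1-dimensional. They are given by chi_k(m) = zeta_8^(k*m) for k = 0,...,7. Row orthogonality: sum_m chi_k(m) conj(chi_l(m)) = 8 * [k = l].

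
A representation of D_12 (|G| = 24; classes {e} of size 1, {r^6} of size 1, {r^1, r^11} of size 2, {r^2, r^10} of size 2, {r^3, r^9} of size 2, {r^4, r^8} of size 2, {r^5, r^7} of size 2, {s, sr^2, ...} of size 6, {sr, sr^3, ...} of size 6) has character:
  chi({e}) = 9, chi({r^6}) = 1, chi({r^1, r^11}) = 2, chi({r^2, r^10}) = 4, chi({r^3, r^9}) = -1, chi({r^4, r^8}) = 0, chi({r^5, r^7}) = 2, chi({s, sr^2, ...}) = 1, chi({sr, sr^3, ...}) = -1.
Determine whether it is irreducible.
Not irreducible (reducible): <chi, chi> = 6 > 1.

Proof sketch: <chi, chi> = (1/|G|) sum_C |C| * |chi(C)|^2 = (1/24)[1*|9|^2 + 1*|1|^2 + 2*|2|^2 + 2*|4|^2 + 2*|-1|^2 + 2*|0|^2 + 2*|2|^2 + 6*|1|^2 + 6*|-1|^2]
  = (1/24)[(81) + (1) + (8) + (32) + (2) + (0) + (8) + (6) + (6)] = 144/24 = 6.
A character is irreducible iff <chi, chi> = 1, so this representation is reducible.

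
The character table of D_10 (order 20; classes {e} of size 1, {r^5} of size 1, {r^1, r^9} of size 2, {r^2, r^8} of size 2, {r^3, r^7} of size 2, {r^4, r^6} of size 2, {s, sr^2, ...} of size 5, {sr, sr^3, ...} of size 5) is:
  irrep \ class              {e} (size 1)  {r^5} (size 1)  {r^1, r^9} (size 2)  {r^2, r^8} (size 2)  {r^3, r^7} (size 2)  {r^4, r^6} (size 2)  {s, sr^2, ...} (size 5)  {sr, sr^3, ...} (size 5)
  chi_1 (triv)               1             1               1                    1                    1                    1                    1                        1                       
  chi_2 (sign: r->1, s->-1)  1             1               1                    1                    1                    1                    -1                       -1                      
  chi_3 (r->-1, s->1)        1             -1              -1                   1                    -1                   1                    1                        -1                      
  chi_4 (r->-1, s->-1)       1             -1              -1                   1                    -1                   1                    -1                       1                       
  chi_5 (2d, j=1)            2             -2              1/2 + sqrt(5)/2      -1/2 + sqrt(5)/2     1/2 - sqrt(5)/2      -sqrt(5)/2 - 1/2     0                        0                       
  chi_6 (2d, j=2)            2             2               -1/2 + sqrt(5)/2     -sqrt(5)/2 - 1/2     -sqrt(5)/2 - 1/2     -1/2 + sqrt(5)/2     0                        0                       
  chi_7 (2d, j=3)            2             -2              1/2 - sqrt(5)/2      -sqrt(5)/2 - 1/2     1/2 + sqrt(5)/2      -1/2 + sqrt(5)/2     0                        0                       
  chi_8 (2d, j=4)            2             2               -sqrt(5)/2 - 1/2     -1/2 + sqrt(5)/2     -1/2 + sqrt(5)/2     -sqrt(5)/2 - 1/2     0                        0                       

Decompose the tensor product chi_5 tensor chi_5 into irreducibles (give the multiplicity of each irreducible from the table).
chi_5 tensor chi_5 = chi_1 + chi_2 + chi_6 (all other irreducibles have multiplicity 0).

Working: The character of a tensor product is the pointwise product (chi_5 * chi_5)(C) = chi_5(C) * chi_5(C):
  {e}: (2)*(2), {r^5}: (-2)*(-2), {r^1, r^9}: (1/2 + sqrt(5)/2)*(1/2 + sqrt(5)/2), {r^2, r^8}: (-1/2 + sqrt(5)/2)*(-1/2 + sqrt(5)/2), {r^3, r^7}: (1/2 - sqrt(5)/2)*(1/2 - sqrt(5)/2), {r^4, r^6}: (-sqrt(5)/2 - 1/2)*(-sqrt(5)/2 - 1/2), {s, sr^2, ...}: (0)*(0), {sr, sr^3, ...}: (0)*(0)
so (chi_5 * chi_5) takes values
  {e} -> 4, {r^5} -> 4, {r^1, r^9} -> sqrt(5)/2 + 3/2, {r^2, r^8} -> 3/2 - sqrt(5)/2, {r^3, r^7} -> 3/2 - sqrt(5)/2, {r^4, r^6} -> sqrt(5)/2 + 3/2, {s, sr^2, ...} -> 0, {sr, sr^3, ...} -> 0.
Now take the inner product of this character with each irreducible chi from the table, <chi_5*chi_5, chi> = (1/20) sum_C |C| (chi_5*chi_5)(C) conj(chi(C)):
  <chi_5*chi_5, chi_1> = (1/20)[1*(4)*conj(1) + 1*(4)*conj(1) + 2*(sqrt(5)/2 + 3/2)*conj(1) + 2*(3/2 - sqrt(5)/2)*conj(1) + 2*(3/2 - sqrt(5)/2)*conj(1) + 2*(sqrt(5)/2 + 3/2)*conj(1) + 5*(0)*conj(1) + 5*(0)*conj(1)]
      = (1/20)[(4) + (4) + (sqrt(5) + 3) + (3 - sqrt(5)) + (3 - sqrt(5)) + (sqrt(5) + 3) + (0) + (0)] = 20/20 = 1
  <chi_5*chi_5, chi_2> = (1/20)[1*(4)*conj(1) + 1*(4)*conj(1) + 2*(sqrt(5)/2 + 3/2)*conj(1) + 2*(3/2 - sqrt(5)/2)*conj(1) + 2*(3/2 - sqrt(5)/2)*conj(1) + 2*(sqrt(5)/2 + 3/2)*conj(1) + 5*(0)*conj(-1) + 5*(0)*conj(-1)]
      = (1/20)[(4) + (4) + (sqrt(5) + 3) + (3 - sqrt(5)) + (3 - sqrt(5)) + (sqrt(5) + 3) + (0) + (0)] = 20/20 = 1
  <chi_5*chi_5, chi_3> = (1/20)[1*(4)*conj(1) + 1*(4)*conj(-1) + 2*(sqrt(5)/2 + 3/2)*conj(-1) + 2*(3/2 - sqrt(5)/2)*conj(1) + 2*(3/2 - sqrt(5)/2)*conj(-1) + 2*(sqrt(5)/2 + 3/2)*conj(1) + 5*(0)*conj(1) + 5*(0)*conj(-1)]
      = (1/20)[(4) + (-4) + (-3 - sqrt(5)) + (3 - sqrt(5)) + (-3 + sqrt(5)) + (sqrt(5) + 3) + (0) + (0)] = 0/20 = 0
  <chi_5*chi_5, chi_4> = (1/20)[1*(4)*conj(1) + 1*(4)*conj(-1) + 2*(sqrt(5)/2 + 3/2)*conj(-1) + 2*(3/2 - sqrt(5)/2)*conj(1) + 2*(3/2 - sqrt(5)/2)*conj(-1) + 2*(sqrt(5)/2 + 3/2)*conj(1) + 5*(0)*conj(-1) + 5*(0)*conj(1)]
      = (1/20)[(4) + (-4) + (-3 - sqrt(5)) + (3 - sqrt(5)) + (-3 + sqrt(5)) + (sqrt(5) + 3) + (0) + (0)] = 0/20 = 0
  <chi_5*chi_5, chi_5> = (1/20)[1*(4)*conj(2) + 1*(4)*conj(-2) + 2*(sqrt(5)/2 + 3/2)*conj(1/2 + sqrt(5)/2) + 2*(3/2 - sqrt(5)/2)*conj(-1/2 + sqrt(5)/2) + 2*(3/2 - sqrt(5)/2)*conj(1/2 - sqrt(5)/2) + 2*(sqrt(5)/2 + 3/2)*conj(-sqrt(5)/2 - 1/2) + 5*(0)*conj(0) + 5*(0)*conj(0)]
      = (1/20)[(8) + (-8) + (4 + 2*sqrt(5)) + (-4 + 2*sqrt(5)) + (4 - 2*sqrt(5)) + (-2*sqrt(5) - 4) + (0) + (0)] = 0/20 = 0
  <chi_5*chi_5, chi_6> = (1/20)[1*(4)*conj(2) + 1*(4)*conj(2) + 2*(sqrt(5)/2 + 3/2)*conj(-1/2 + sqrt(5)/2) + 2*(3/2 - sqrt(5)/2)*conj(-sqrt(5)/2 - 1/2) + 2*(3/2 - sqrt(5)/2)*conj(-sqrt(5)/2 - 1/2) + 2*(sqrt(5)/2 + 3/2)*conj(-1/2 + sqrt(5)/2) + 5*(0)*conj(0) + 5*(0)*conj(0)]
      = (1/20)[(8) + (8) + (1 + sqrt(5)) + (1 - sqrt(5)) + (1 - sqrt(5)) + (1 + sqrt(5)) + (0) + (0)] = 20/20 = 1
  <chi_5*chi_5, chi_7> = (1/20)[1*(4)*conj(2) + 1*(4)*conj(-2) + 2*(sqrt(5)/2 + 3/2)*conj(1/2 - sqrt(5)/2) + 2*(3/2 - sqrt(5)/2)*conj(-sqrt(5)/2 - 1/2) + 2*(3/2 - sqrt(5)/2)*conj(1/2 + sqrt(5)/2) + 2*(sqrt(5)/2 + 3/2)*conj(-1/2 + sqrt(5)/2) + 5*(0)*conj(0) + 5*(0)*conj(0)]
      = (1/20)[(8) + (-8) + (-sqrt(5) - 1) + (1 - sqrt(5)) + (-1 + sqrt(5)) + (1 + sqrt(5)) + (0) + (0)] = 0/20 = 0
  <chi_5*chi_5, chi_8> = (1/20)[1*(4)*conj(2) + 1*(4)*conj(2) + 2*(sqrt(5)/2 + 3/2)*conj(-sqrt(5)/2 - 1/2) + 2*(3/2 - sqrt(5)/2)*conj(-1/2 + sqrt(5)/2) + 2*(3/2 - sqrt(5)/2)*conj(-1/2 + sqrt(5)/2) + 2*(sqrt(5)/2 + 3/2)*conj(-sqrt(5)/2 - 1/2) + 5*(0)*conj(0) + 5*(0)*conj(0)]
      = (1/20)[(8) + (8) + (-2*sqrt(5) - 4) + (-4 + 2*sqrt(5)) + (-4 + 2*sqrt(5)) + (-2*sqrt(5) - 4) + (0) + (0)] = 0/20 = 0
Hence the multiplicities are chi_1: 1, chi_2: 1, chi_6: 1. Dimension check: dim(chi_5)*dim(chi_5) = 2*2 = 4 and sum (mult * dim) = 1*1 + 1*1 + 1*2 = 4.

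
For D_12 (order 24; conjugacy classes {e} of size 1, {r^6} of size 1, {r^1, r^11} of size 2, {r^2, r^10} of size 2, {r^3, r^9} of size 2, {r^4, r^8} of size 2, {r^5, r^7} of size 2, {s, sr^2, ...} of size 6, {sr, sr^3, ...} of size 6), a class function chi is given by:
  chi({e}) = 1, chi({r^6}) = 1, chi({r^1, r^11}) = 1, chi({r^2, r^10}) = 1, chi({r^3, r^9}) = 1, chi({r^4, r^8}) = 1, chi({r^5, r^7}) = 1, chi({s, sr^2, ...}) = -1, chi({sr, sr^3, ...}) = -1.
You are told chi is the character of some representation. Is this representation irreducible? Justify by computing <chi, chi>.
Irreducible: <chi, chi> = 1.

Justification: <chi, chi> = (1/|G|) sum_C |C| * |chi(C)|^2 = (1/24)[1*|1|^2 + 1*|1|^2 + 2*|1|^2 + 2*|1|^2 + 2*|1|^2 + 2*|1|^2 + 2*|1|^2 + 6*|-1|^2 + 6*|-1|^2]
  = (1/24)[(1) + (1) + (2) + (2) + (2) + (2) + (2) + (6) + (6)] = 24/24 = 1.
A character is irreducible iff <chi, chi> = 1, so this representation is irreducible.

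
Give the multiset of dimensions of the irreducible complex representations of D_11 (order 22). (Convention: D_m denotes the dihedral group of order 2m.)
Dimensions: 1, 1, 2, 2, 2, 2, 2

Explanation: There are 7 irreducibles (= number of conjugacy classes). Their dimensions d_i satisfy sum d_i^2 = |G| = 22: 1 + 1 + 4 + 4 + 4 + 4 + 4 = 22.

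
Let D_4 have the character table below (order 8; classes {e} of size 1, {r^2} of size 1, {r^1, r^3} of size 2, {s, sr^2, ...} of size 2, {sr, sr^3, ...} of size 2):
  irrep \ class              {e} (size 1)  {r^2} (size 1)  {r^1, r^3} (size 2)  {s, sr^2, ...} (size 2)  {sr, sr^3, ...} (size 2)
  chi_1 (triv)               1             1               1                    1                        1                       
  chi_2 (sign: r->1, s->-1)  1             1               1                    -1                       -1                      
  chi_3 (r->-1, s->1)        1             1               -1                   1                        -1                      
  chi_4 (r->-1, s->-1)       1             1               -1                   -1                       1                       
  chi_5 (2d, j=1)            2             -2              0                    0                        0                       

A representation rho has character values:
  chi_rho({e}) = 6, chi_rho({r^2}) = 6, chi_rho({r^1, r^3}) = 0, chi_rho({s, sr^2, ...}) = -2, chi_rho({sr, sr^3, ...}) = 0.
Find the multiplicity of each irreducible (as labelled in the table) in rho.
Multiplicities: chi_1: 1, chi_2: 2, chi_3: 1, chi_4: 2, chi_5: 0.

Proof sketch: Use <chi_rho, chi> = (1/|G|) sum_C |C| * chi_rho(C) * conj(chi(C)) with |G| = 8 for each irreducible chi in the table:
  <chi_rho, chi_1> = (1/8)[1*(6)*conj(1) + 1*(6)*conj(1) + 2*(0)*conj(1) + 2*(-2)*conj(1) + 2*(0)*conj(1)]
      = (1/8)[(6) + (6) + (0) + (-4) + (0)] = 8/8 = 1
  <chi_rho, chi_2> = (1/8)[1*(6)*conj(1) + 1*(6)*conj(1) + 2*(0)*conj(1) + 2*(-2)*conj(-1) + 2*(0)*conj(-1)]
      = (1/8)[(6) + (6) + (0) + (4) + (0)] = 16/8 = 2
  <chi_rho, chi_3> = (1/8)[1*(6)*conj(1) + 1*(6)*conj(1) + 2*(0)*conj(-1) + 2*(-2)*conj(1) + 2*(0)*conj(-1)]
      = (1/8)[(6) + (6) + (0) + (-4) + (0)] = 8/8 = 1
  <chi_rho, chi_4> = (1/8)[1*(6)*conj(1) + 1*(6)*conj(1) + 2*(0)*conj(-1) + 2*(-2)*conj(-1) + 2*(0)*conj(1)]
      = (1/8)[(6) + (6) + (0) + (4) + (0)] = 16/8 = 2
  <chi_rho, chi_5> = (1/8)[1*(6)*conj(2) + 1*(6)*conj(-2) + 2*(0)*conj(0) + 2*(-2)*conj(0) + 2*(0)*conj(0)]
      = (1/8)[(12) + (-12) + (0) + (0) + (0)] = 0/8 = 0
Dimension check: dim(rho) = sum (mult * dim) = 1*1 + 2*1 + 1*1 + 2*1 + 0*2 = 6 = chi_rho(e) = 6.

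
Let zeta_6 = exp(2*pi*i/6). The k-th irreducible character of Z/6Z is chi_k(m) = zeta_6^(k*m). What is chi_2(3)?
chi_2(3) = zeta_6^6 = 1

Justification: chi_2(3) = zeta_6^(2*3) = zeta_6^6. Since zeta_6^6 = 1, this equals zeta_6^0 = exp(2*pi*i*0/6) = 1.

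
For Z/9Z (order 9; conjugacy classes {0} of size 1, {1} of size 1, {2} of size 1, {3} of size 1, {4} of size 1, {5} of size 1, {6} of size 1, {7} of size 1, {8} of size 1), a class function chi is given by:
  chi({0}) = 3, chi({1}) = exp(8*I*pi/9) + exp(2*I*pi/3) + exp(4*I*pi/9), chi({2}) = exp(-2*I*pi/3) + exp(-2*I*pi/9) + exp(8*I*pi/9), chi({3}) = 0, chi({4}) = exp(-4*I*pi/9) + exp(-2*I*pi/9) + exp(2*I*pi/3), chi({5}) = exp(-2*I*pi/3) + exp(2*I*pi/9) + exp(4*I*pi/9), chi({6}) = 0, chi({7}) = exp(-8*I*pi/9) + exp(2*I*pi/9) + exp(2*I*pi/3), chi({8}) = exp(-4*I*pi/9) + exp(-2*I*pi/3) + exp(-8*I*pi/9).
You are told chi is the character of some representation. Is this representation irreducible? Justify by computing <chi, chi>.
Not irreducible (reducible): <chi, chi> = 3 > 1.

Solution. <chi, chi> = (1/|G|) sum_C |C| * |chi(C)|^2 = (1/9)[1*|3|^2 + 1*|exp(8*I*pi/9) + exp(2*I*pi/3) + exp(4*I*pi/9)|^2 + 1*|exp(-2*I*pi/3) + exp(-2*I*pi/9) + exp(8*I*pi/9)|^2 + 1*|0|^2 + 1*|exp(-4*I*pi/9) + exp(-2*I*pi/9) + exp(2*I*pi/3)|^2 + 1*|exp(-2*I*pi/3) + exp(2*I*pi/9) + exp(4*I*pi/9)|^2 + 1*|0|^2 + 1*|exp(-8*I*pi/9) + exp(2*I*pi/9) + exp(2*I*pi/3)|^2 + 1*|exp(-4*I*pi/9) + exp(-2*I*pi/3) + exp(-8*I*pi/9)|^2]
  = (1/9)[(9) + (3 + 2*exp(-2*I*pi/9) + exp(-4*I*pi/9) + exp(4*I*pi/9) + 2*exp(2*I*pi/9)) + (3 + 2*exp(-4*I*pi/9) + exp(-8*I*pi/9) + exp(8*I*pi/9) + 2*exp(4*I*pi/9)) + (0) + (3 + 2*exp(-8*I*pi/9) + exp(-2*I*pi/9) + exp(2*I*pi/9) + 2*exp(8*I*pi/9)) + (3 + 2*exp(-8*I*pi/9) + exp(-2*I*pi/9) + exp(2*I*pi/9) + 2*exp(8*I*pi/9)) + (0) + (3 + 2*exp(-4*I*pi/9) + exp(-8*I*pi/9) + exp(8*I*pi/9) + 2*exp(4*I*pi/9)) + (3 + 2*exp(-2*I*pi/9) + exp(-4*I*pi/9) + exp(4*I*pi/9) + 2*exp(2*I*pi/9))] = 27/9 = 3.
(Exp terms are combined using exp(i*s)*conj(exp(i*t)) = exp(i*(s-t)), and sums of them are collapsed using the identity that for every m > 1 the m distinct m-th roots of unity sum to 0, e.g. 1 + exp(2*I*pi/3) + exp(-2*I*pi/3) = 0.)
A character is irreducible iff <chi, chi> = 1, so this representation is reducible.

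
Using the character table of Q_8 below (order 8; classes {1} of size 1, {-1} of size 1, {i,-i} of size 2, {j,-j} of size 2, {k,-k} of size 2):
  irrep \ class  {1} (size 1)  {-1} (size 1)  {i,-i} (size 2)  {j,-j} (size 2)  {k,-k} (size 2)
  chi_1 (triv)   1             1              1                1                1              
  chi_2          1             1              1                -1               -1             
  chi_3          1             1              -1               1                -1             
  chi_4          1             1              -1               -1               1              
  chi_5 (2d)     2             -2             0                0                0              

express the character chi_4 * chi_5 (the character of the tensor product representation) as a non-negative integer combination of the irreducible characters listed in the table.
chi_4 tensor chi_5 = chi_5 (all other irreducibles have multiplicity 0).

Justification: The character of a tensor product is the pointwise product (chi_4 * chi_5)(C) = chi_4(C) * chi_5(C):
  {1}: (1)*(2), {-1}: (1)*(-2), {i,-i}: (-1)*(0), {j,-j}: (-1)*(0), {k,-k}: (1)*(0)
so (chi_4 * chi_5) takes values
  {1} -> 2, {-1} -> -2, {i,-i} -> 0, {j,-j} -> 0, {k,-k} -> 0.
Now take the inner product of this character with each irreducible chi from the table, <chi_4*chi_5, chi> = (1/8) sum_C |C| (chi_4*chi_5)(C) conj(chi(C)):
  <chi_4*chi_5, chi_1> = (1/8)[1*(2)*conj(1) + 1*(-2)*conj(1) + 2*(0)*conj(1) + 2*(0)*conj(1) + 2*(0)*conj(1)]
      = (1/8)[(2) + (-2) + (0) + (0) + (0)] = 0/8 = 0
  <chi_4*chi_5, chi_2> = (1/8)[1*(2)*conj(1) + 1*(-2)*conj(1) + 2*(0)*conj(1) + 2*(0)*conj(-1) + 2*(0)*conj(-1)]
      = (1/8)[(2) + (-2) + (0) + (0) + (0)] = 0/8 = 0
  <chi_4*chi_5, chi_3> = (1/8)[1*(2)*conj(1) + 1*(-2)*conj(1) + 2*(0)*conj(-1) + 2*(0)*conj(1) + 2*(0)*conj(-1)]
      = (1/8)[(2) + (-2) + (0) + (0) + (0)] = 0/8 = 0
  <chi_4*chi_5, chi_4> = (1/8)[1*(2)*conj(1) + 1*(-2)*conj(1) + 2*(0)*conj(-1) + 2*(0)*conj(-1) + 2*(0)*conj(1)]
      = (1/8)[(2) + (-2) + (0) + (0) + (0)] = 0/8 = 0
  <chi_4*chi_5, chi_5> = (1/8)[1*(2)*conj(2) + 1*(-2)*conj(-2) + 2*(0)*conj(0) + 2*(0)*conj(0) + 2*(0)*conj(0)]
      = (1/8)[(4) + (4) + (0) + (0) + (0)] = 8/8 = 1
Hence the multiplicities are chi_5: 1. Dimension check: dim(chi_4)*dim(chi_5) = 1*2 = 2 and sum (mult * dim) = 1*2 = 2.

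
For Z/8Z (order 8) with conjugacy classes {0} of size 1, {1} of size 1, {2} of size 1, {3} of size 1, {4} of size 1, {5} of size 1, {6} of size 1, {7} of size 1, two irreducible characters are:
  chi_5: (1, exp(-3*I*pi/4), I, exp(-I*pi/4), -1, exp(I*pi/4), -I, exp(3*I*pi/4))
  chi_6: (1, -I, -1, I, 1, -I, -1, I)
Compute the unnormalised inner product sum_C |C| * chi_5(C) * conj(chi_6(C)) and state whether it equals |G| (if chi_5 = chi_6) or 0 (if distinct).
Sum = 0; so <chi_5, chi_6> = 0 (distinct irreducibles are orthogonal).

Why: Compute term by term over conjugacy classes (|C| * chi_5(C) * conj(chi_6(C))):
  1*(1)*conj(1) + 1*(exp(-3*I*pi/4))*conj(-I) + 1*(I)*conj(-1) + 1*(exp(-I*pi/4))*conj(I) + 1*(-1)*conj(1) + 1*(exp(I*pi/4))*conj(-I) + 1*(-I)*conj(-1) + 1*(exp(3*I*pi/4))*conj(I)
  = (1) + (exp(-I*pi/4)) + (-I) + (-exp(I*pi/4)) + (-1) + (exp(3*I*pi/4)) + (I) + (-exp(-3*I*pi/4))
  = 0.
(Exp terms are combined using exp(i*s)*conj(exp(i*t)) = exp(i*(s-t)), and sums of them are collapsed using the identity that for every m > 1 the m distinct m-th roots of unity sum to 0, e.g. 1 + exp(2*I*pi/3) + exp(-2*I*pi/3) = 0.)
Dividing by |G| = 8 gives 0/8 = 0, matching the row-orthogonality relation <chi_5, chi_6> = [chi_5 = chi_6].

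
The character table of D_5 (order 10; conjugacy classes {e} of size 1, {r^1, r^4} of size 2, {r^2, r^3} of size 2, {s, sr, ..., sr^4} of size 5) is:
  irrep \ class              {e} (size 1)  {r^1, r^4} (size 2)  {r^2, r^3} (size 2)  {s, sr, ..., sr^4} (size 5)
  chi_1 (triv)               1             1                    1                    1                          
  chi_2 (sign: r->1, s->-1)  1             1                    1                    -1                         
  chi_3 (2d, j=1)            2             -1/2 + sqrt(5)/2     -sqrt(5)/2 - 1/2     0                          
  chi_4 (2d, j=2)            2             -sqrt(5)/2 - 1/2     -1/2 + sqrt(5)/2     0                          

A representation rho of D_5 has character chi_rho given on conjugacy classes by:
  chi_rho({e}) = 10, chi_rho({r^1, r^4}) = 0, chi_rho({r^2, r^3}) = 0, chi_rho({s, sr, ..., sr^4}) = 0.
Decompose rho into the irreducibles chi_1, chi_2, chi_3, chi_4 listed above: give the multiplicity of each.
Multiplicities: chi_1: 1, chi_2: 1, chi_3: 2, chi_4: 2.

Reasoning: Use <chi_rho, chi> = (1/|G|) sum_C |C| * chi_rho(C) * conj(chi(C)) with |G| = 10 for each irreducible chi in the table:
  <chi_rho, chi_1> = (1/10)[1*(10)*conj(1) + 2*(0)*conj(1) + 2*(0)*conj(1) + 5*(0)*conj(1)]
      = (1/10)[(10) + (0) + (0) + (0)] = 10/10 = 1
  <chi_rho, chi_2> = (1/10)[1*(10)*conj(1) + 2*(0)*conj(1) + 2*(0)*conj(1) + 5*(0)*conj(-1)]
      = (1/10)[(10) + (0) + (0) + (0)] = 10/10 = 1
  <chi_rho, chi_3> = (1/10)[1*(10)*conj(2) + 2*(0)*conj(-1/2 + sqrt(5)/2) + 2*(0)*conj(-sqrt(5)/2 - 1/2) + 5*(0)*conj(0)]
      = (1/10)[(20) + (0) + (0) + (0)] = 20/10 = 2
  <chi_rho, chi_4> = (1/10)[1*(10)*conj(2) + 2*(0)*conj(-sqrt(5)/2 - 1/2) + 2*(0)*conj(-1/2 + sqrt(5)/2) + 5*(0)*conj(0)]
      = (1/10)[(20) + (0) + (0) + (0)] = 20/10 = 2
Dimension check: dim(rho) = sum (mult * dim) = 1*1 + 1*1 + 2*2 + 2*2 = 10 = chi_rho(e) = 10.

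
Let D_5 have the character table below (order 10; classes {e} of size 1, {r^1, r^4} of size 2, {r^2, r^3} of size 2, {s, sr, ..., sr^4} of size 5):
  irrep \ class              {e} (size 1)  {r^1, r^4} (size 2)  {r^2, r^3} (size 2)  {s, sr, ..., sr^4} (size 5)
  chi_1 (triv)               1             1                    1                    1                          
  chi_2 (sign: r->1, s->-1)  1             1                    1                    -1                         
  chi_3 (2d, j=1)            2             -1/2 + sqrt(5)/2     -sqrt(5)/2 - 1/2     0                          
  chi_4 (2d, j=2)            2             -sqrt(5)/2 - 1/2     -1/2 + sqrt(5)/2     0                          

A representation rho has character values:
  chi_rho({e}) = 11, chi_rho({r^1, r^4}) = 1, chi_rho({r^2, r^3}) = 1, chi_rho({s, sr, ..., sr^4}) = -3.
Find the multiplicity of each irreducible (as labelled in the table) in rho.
Multiplicities: chi_1: 0, chi_2: 3, chi_3: 2, chi_4: 2.

Argument: Use <chi_rho, chi> = (1/|G|) sum_C |C| * chi_rho(C) * conj(chi(C)) with |G| = 10 for each irreducible chi in the table:
  <chi_rho, chi_1> = (1/10)[1*(11)*conj(1) + 2*(1)*conj(1) + 2*(1)*conj(1) + 5*(-3)*conj(1)]
      = (1/10)[(11) + (2) + (2) + (-15)] = 0/10 = 0
  <chi_rho, chi_2> = (1/10)[1*(11)*conj(1) + 2*(1)*conj(1) + 2*(1)*conj(1) + 5*(-3)*conj(-1)]
      = (1/10)[(11) + (2) + (2) + (15)] = 30/10 = 3
  <chi_rho, chi_3> = (1/10)[1*(11)*conj(2) + 2*(1)*conj(-1/2 + sqrt(5)/2) + 2*(1)*conj(-sqrt(5)/2 - 1/2) + 5*(-3)*conj(0)]
      = (1/10)[(22) + (-1 + sqrt(5)) + (-sqrt(5) - 1) + (0)] = 20/10 = 2
  <chi_rho, chi_4> = (1/10)[1*(11)*conj(2) + 2*(1)*conj(-sqrt(5)/2 - 1/2) + 2*(1)*conj(-1/2 + sqrt(5)/2) + 5*(-3)*conj(0)]
      = (1/10)[(22) + (-sqrt(5) - 1) + (-1 + sqrt(5)) + (0)] = 20/10 = 2
Dimension check: dim(rho) = sum (mult * dim) = 0*1 + 3*1 + 2*2 + 2*2 = 11 = chi_rho(e) = 11.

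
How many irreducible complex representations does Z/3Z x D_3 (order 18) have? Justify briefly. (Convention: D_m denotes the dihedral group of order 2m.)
9

Working: The number of irreducible complex representations of a finite group equals its number of conjugacy classes. For a direct product, #classes(G x H) = #classes(G) * #classes(H). Z/3Z has 3 classes (abelian), D_3 has 3 classes, so 3 * 3 = 9, so Z/3Z x D_3 (order 18) has exactly 9 irreducible complex representations.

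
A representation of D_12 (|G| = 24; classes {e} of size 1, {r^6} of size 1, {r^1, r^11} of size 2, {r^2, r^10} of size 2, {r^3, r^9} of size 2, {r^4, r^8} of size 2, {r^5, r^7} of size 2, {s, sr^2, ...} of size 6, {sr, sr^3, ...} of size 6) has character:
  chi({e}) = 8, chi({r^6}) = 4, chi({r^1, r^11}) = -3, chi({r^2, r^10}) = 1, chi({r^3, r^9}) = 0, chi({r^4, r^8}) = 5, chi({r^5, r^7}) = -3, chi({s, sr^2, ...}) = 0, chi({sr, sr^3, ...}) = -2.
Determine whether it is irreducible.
Not irreducible (reducible): <chi, chi> = 8 > 1.

Justification: <chi, chi> = (1/|G|) sum_C |C| * |chi(C)|^2 = (1/24)[1*|8|^2 + 1*|4|^2 + 2*|-3|^2 + 2*|1|^2 + 2*|0|^2 + 2*|5|^2 + 2*|-3|^2 + 6*|0|^2 + 6*|-2|^2]
  = (1/24)[(64) + (16) + (18) + (2) + (0) + (50) + (18) + (0) + (24)] = 192/24 = 8.
A character is irreducible iff <chi, chi> = 1, so this representation is reducible.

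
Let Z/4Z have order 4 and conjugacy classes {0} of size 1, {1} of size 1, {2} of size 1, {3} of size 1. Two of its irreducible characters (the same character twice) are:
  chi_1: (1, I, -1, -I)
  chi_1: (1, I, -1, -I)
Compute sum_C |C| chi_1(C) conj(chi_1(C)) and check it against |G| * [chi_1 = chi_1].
Sum = 4 = |G| = 4; so <chi_1, chi_1> = 1 (norm-1 confirms irreducibility).

Argument: Compute term by term over conjugacy classes (|C| * chi_1(C) * conj(chi_1(C))):
  1*(1)*conj(1) + 1*(I)*conj(I) + 1*(-1)*conj(-1) + 1*(-I)*conj(-I)
  = (1) + (1) + (1) + (1)
  = 4.
(Exp terms are combined using exp(i*s)*conj(exp(i*t)) = exp(i*(s-t)), and sums of them are collapsed using the identity that for every m > 1 the m distinct m-th roots of unity sum to 0, e.g. 1 + exp(2*I*pi/3) + exp(-2*I*pi/3) = 0.)
Dividing by |G| = 4 gives 4/4 = 1, matching the row-orthogonality relation <chi_1, chi_1> = [chi_1 = chi_1].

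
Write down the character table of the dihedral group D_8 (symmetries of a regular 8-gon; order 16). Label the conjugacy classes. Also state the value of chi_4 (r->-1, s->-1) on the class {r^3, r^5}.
Conjugacy classes: {e} of size 1, {r^4} of size 1, {r^1, r^7} of size 2, {r^2, r^6} of size 2, {r^3, r^5} of size 2, {s, sr^2, ...} of size 4, {sr, sr^3, ...} of size 4.
Character table:
  irrep \ class              {e} (size 1)  {r^4} (size 1)  {r^1, r^7} (size 2)  {r^2, r^6} (size 2)  {r^3, r^5} (size 2)  {s, sr^2, ...} (size 4)  {sr, sr^3, ...} (size 4)
  chi_1 (triv)               1             1               1                    1                    1                    1                        1                       
  chi_2 (sign: r->1, s->-1)  1             1               1                    1                    1                    -1                       -1                      
  chi_3 (r->-1, s->1)        1             1               -1                   1                    -1                   1                        -1                      
  chi_4 (r->-1, s->-1)       1             1               -1                   1                    -1                   -1                       1                       
  chi_5 (2d, j=1)            2             -2              sqrt(2)              0                    -sqrt(2)             0                        0                       
  chi_6 (2d, j=2)            2             2               0                    -2                   0                    0                        0                       
  chi_7 (2d, j=3)            2             -2              -sqrt(2)             0                    sqrt(2)              0                        0                       

Spot check: chi_4 (r->-1, s->-1) on {r^3, r^5} = -1.

Why: D_8 has order 2*8 = 16 with 7 conjugacy classes, hence 7 irreducibles. Sum of squared dims 1 + 1 + 1 + 1 + 4 + 4 + 4 = 16 = |G|. Linear characters come from the abelianisation; the 2-dimensional irreps have character r^k -> 2*cos(2*pi*j*k/8), reflections -> 0.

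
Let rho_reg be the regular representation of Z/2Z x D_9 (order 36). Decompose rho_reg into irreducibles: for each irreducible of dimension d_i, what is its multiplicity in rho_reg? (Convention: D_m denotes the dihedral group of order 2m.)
Each irreducible V_i of dimension d_i appears with multiplicity d_i, i.e. rho_reg = (direct sum over all irreducibles V_i) d_i V_i. The irreducible dimensions for Z/2Z x D_9 are 1, 1, 1, 1, 2, 2, 2, 2, 2, 2, 2, 2: 4 irreducibles of dimension 1, each with multiplicity 1; 8 irreducibles of dimension 2, each with multiplicity 2. Total dimension 4*1*1 + 8*2*2 = 36 = |G|.

Working: General theorem: in the regular representation of a finite group G, each irreducible appears with multiplicity equal to its dimension. Check: dim(rho_reg) = sum d_i^2 = 1 + 1 + 1 + 1 + 4 + 4 + 4 + 4 + 4 + 4 + 4 + 4 = 36 = |G|.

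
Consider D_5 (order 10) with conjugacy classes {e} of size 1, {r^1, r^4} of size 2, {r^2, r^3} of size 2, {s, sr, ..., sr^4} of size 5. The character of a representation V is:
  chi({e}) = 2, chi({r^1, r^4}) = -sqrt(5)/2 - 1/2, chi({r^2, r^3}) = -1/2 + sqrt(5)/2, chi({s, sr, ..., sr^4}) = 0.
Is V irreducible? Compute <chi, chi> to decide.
Irreducible: <chi, chi> = 1.

Derivation: <chi, chi> = (1/|G|) sum_C |C| * |chi(C)|^2 = (1/10)[1*|2|^2 + 2*|-sqrt(5)/2 - 1/2|^2 + 2*|-1/2 + sqrt(5)/2|^2 + 5*|0|^2]
  = (1/10)[(4) + (sqrt(5) + 3) + (3 - sqrt(5)) + (0)] = 10/10 = 1.
A character is irreducible iff <chi, chi> = 1, so this representation is irreducible.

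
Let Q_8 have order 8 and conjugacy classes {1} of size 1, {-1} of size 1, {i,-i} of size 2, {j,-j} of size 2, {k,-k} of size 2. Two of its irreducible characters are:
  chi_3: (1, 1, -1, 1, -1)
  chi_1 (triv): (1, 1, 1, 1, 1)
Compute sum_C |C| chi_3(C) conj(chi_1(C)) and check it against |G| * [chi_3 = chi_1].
Sum = 0; so <chi_3, chi_1> = 0 (distinct irreducibles are orthogonal).

Details: Compute term by term over conjugacy classes (|C| * chi_3(C) * conj(chi_1(C))):
  1*(1)*conj(1) + 1*(1)*conj(1) + 2*(-1)*conj(1) + 2*(1)*conj(1) + 2*(-1)*conj(1)
  = (1) + (1) + (-2) + (2) + (-2)
  = 0.
Dividing by |G| = 8 gives 0/8 = 0, matching the row-orthogonality relation <chi_3, chi_1> = [chi_3 = chi_1].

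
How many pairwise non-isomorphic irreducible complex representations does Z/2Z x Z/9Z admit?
18

Solution. The number of irreducible complex representations of a finite group equals its number of conjugacy classes. Z/2Z x Z/9Z is abelian of order 18, so every element is its own conjugacy class: 18 classes, so Z/2Z x Z/9Z (order 18) has exactly 18 irreducible complex representations.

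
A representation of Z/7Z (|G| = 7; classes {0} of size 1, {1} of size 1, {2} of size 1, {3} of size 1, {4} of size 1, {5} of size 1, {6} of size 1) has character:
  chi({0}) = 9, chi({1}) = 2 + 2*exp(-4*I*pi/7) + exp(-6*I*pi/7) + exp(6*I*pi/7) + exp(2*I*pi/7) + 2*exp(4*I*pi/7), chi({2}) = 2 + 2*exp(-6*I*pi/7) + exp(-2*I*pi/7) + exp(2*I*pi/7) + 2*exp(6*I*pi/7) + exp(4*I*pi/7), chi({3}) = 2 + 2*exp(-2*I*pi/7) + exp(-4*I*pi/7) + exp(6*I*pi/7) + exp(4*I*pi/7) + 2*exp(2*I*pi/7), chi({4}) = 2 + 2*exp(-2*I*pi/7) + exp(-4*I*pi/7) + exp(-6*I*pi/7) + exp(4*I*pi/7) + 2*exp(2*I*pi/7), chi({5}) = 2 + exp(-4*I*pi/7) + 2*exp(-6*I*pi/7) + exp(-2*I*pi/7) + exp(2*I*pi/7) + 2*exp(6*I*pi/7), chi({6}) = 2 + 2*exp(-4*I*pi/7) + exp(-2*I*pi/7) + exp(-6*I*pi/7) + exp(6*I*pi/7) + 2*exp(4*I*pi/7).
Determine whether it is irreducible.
Not irreducible (reducible): <chi, chi> = 15 > 1.

Reasoning: <chi, chi> = (1/|G|) sum_C |C| * |chi(C)|^2 = (1/7)[1*|9|^2 + 1*|2 + 2*exp(-4*I*pi/7) + exp(-6*I*pi/7) + exp(6*I*pi/7) + exp(2*I*pi/7) + 2*exp(4*I*pi/7)|^2 + 1*|2 + 2*exp(-6*I*pi/7) + exp(-2*I*pi/7) + exp(2*I*pi/7) + 2*exp(6*I*pi/7) + exp(4*I*pi/7)|^2 + 1*|2 + 2*exp(-2*I*pi/7) + exp(-4*I*pi/7) + exp(6*I*pi/7) + exp(4*I*pi/7) + 2*exp(2*I*pi/7)|^2 + 1*|2 + 2*exp(-2*I*pi/7) + exp(-4*I*pi/7) + exp(-6*I*pi/7) + exp(4*I*pi/7) + 2*exp(2*I*pi/7)|^2 + 1*|2 + exp(-4*I*pi/7) + 2*exp(-6*I*pi/7) + exp(-2*I*pi/7) + exp(2*I*pi/7) + 2*exp(6*I*pi/7)|^2 + 1*|2 + 2*exp(-4*I*pi/7) + exp(-2*I*pi/7) + exp(-6*I*pi/7) + exp(6*I*pi/7) + 2*exp(4*I*pi/7)|^2]
  = (1/7)[(81) + (15 + 13*exp(-4*I*pi/7) + 9*exp(-2*I*pi/7) + 11*exp(-6*I*pi/7) + 11*exp(6*I*pi/7) + 9*exp(2*I*pi/7) + 13*exp(4*I*pi/7)) + (15 + 9*exp(-4*I*pi/7) + 11*exp(-2*I*pi/7) + 13*exp(-6*I*pi/7) + 13*exp(6*I*pi/7) + 11*exp(2*I*pi/7) + 9*exp(4*I*pi/7)) + (15 + 11*exp(-4*I*pi/7) + 13*exp(-2*I*pi/7) + 9*exp(-6*I*pi/7) + 9*exp(6*I*pi/7) + 13*exp(2*I*pi/7) + 11*exp(4*I*pi/7)) + (15 + 11*exp(-4*I*pi/7) + 13*exp(-2*I*pi/7) + 9*exp(-6*I*pi/7) + 9*exp(6*I*pi/7) + 13*exp(2*I*pi/7) + 11*exp(4*I*pi/7)) + (15 + 9*exp(-4*I*pi/7) + 11*exp(-2*I*pi/7) + 13*exp(-6*I*pi/7) + 13*exp(6*I*pi/7) + 11*exp(2*I*pi/7) + 9*exp(4*I*pi/7)) + (15 + 13*exp(-4*I*pi/7) + 9*exp(-2*I*pi/7) + 11*exp(-6*I*pi/7) + 11*exp(6*I*pi/7) + 9*exp(2*I*pi/7) + 13*exp(4*I*pi/7))] = 105/7 = 15.
(Exp terms are combined using exp(i*s)*conj(exp(i*t)) = exp(i*(s-t)), and sums of them are collapsed using the identity that for every m > 1 the m distinct m-th roots of unity sum to 0, e.g. 1 + exp(2*I*pi/3) + exp(-2*I*pi/3) = 0.)
A character is irreducible iff <chi, chi> = 1, so this representation is reducible.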